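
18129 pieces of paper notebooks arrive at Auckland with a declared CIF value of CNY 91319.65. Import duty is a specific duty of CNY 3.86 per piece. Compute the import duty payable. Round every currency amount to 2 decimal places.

Import duty = 18129 × 3.86 = 69977.94

Import duty: CNY 69977.94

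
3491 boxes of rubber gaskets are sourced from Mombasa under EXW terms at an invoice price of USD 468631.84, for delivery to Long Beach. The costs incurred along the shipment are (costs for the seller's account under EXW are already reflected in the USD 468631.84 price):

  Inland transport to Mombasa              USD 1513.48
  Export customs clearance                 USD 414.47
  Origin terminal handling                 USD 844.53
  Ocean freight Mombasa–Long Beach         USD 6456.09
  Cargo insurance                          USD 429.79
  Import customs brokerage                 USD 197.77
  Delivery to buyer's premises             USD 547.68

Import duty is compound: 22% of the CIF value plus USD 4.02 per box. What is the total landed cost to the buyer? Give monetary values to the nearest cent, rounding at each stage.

Total landed cost: USD 598293.31

EXW: the seller makes goods available at their premises; the buyer bears all onward costs.
CIF value = EXW price + inland to port + export clearance + origin terminal + freight + insurance = 468631.84 + 1513.48 + 414.47 + 844.53 + 6456.09 + 429.79 = 478290.20
Ad valorem component: 478290.20 × 22% = 105223.84
Specific component: 3491 × 4.02 = 14033.82
Import duty = 105223.84 + 14033.82 = 119257.66
Buyer bears: inland to port 1513.48 + export clearance 414.47 + origin terminal 844.53 + freight 6456.09 + insurance 429.79 + brokerage 197.77 + delivery 547.68 + duty 119257.66 = 129661.47
Landed cost = invoice 468631.84 + 129661.47 = 598293.31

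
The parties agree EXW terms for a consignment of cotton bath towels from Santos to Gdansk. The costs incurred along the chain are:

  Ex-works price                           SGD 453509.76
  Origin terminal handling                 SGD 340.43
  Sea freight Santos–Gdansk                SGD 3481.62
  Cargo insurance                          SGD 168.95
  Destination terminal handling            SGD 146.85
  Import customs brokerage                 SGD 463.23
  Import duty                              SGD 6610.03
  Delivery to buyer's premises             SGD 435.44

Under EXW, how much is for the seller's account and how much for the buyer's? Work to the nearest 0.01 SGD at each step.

EXW: the seller makes goods available at their premises; the buyer bears all onward costs.
Seller's account: goods 453509.76 = 453509.76
Buyer's account: origin terminal 340.43 + freight 3481.62 + insurance 168.95 + destination terminal 146.85 + brokerage 463.23 + duty 6610.03 + delivery 435.44 = 11646.55

Seller: SGD 453509.76; buyer: SGD 11646.55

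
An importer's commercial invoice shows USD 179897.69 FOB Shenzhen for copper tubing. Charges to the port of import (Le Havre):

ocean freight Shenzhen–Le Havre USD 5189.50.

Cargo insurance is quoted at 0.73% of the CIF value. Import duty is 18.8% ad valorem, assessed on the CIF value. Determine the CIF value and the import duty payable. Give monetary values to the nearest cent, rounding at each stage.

Let C be the CIF value. C = FOB price + freight + 0.73% × C
C − 0.73% × C = 179897.69 + 5189.50
0.9927 × C = 185087.19
C = 185087.19 / 0.9927 = 186448.26
Insurance premium = 0.73% × 186448.26 = 1361.07
Import duty = 186448.26 × 18.8% = 35052.27

CIF value: USD 186448.26; import duty: USD 35052.27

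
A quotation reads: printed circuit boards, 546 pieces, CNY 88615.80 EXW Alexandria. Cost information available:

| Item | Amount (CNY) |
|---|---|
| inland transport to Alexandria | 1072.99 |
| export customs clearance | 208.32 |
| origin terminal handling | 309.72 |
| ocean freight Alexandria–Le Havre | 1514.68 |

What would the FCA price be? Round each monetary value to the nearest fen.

FCA price: CNY 89897.11

Not relevant to the conversion: freight, origin terminal — on the buyer under both terms; not part of either seller's price.
From EXW to FCA, the seller additionally bears: inland to port, export clearance.
FCA price = 88615.80 + 1072.99 + 208.32 = 89897.11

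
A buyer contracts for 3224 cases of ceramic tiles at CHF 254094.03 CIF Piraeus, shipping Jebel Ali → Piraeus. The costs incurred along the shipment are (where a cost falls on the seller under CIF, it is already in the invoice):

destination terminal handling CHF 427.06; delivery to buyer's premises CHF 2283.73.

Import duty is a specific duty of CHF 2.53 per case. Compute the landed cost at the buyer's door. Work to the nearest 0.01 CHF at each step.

Total landed cost: CHF 264961.54

CIF: the seller pays costs through ocean freight and marine insurance to the destination port.
The CIF price already equals the CIF value: 254094.03
Import duty = 3224 × 2.53 = 8156.72
Buyer bears: destination terminal 427.06 + delivery 2283.73 + duty 8156.72 = 10867.51
Landed cost = invoice 254094.03 + 10867.51 = 264961.54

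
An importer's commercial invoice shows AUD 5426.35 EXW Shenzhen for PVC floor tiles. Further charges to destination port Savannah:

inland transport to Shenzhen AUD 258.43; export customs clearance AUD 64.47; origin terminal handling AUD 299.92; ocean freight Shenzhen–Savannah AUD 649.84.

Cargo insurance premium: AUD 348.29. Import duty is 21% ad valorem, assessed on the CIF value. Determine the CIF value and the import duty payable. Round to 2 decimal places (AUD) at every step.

CIF = EXW price + pre-shipment costs + freight + insurance
CIF = 5426.35 + 258.43 + 64.47 + 299.92 + 649.84 + 348.29 = 7047.30
Import duty = 7047.30 × 21% = 1479.93

CIF value: AUD 7047.30; import duty: AUD 1479.93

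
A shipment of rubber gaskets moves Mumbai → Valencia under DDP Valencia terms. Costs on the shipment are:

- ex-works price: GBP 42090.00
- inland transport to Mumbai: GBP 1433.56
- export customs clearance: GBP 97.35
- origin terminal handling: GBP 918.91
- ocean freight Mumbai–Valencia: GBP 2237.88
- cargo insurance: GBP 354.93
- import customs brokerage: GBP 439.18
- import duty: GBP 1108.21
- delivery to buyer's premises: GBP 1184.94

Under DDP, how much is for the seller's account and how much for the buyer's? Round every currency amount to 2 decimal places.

DDP: the seller bears all costs including import duty.
Seller's account: goods 42090.00 + inland to port 1433.56 + export clearance 97.35 + origin terminal 918.91 + freight 2237.88 + insurance 354.93 + brokerage 439.18 + duty 1108.21 + delivery 1184.94 = 49864.96
Buyer's account: 0.00

Seller: GBP 49864.96; buyer: GBP 0.00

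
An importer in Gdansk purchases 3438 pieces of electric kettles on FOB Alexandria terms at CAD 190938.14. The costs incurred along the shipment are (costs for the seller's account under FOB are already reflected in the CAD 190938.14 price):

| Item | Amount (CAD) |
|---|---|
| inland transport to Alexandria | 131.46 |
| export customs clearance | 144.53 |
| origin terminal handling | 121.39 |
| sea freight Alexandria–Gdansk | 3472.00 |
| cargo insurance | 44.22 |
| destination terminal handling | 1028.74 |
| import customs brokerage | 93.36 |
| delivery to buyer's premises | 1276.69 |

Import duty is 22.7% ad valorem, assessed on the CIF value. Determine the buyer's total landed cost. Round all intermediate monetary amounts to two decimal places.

FOB: the seller bears costs until goods are on board at the origin port; the buyer bears freight, insurance and all costs thereafter.
Already in the invoice (seller's account under FOB): inland to port, export clearance, origin terminal — exclude.
CIF value = FOB price + freight + insurance = 190938.14 + 3472.00 + 44.22 = 194454.36
Import duty = 194454.36 × 22.7% = 44141.14
Buyer bears: freight 3472.00 + insurance 44.22 + destination terminal 1028.74 + brokerage 93.36 + delivery 1276.69 + duty 44141.14 = 50056.15
Landed cost = invoice 190938.14 + 50056.15 = 240994.29

Total landed cost: CAD 240994.29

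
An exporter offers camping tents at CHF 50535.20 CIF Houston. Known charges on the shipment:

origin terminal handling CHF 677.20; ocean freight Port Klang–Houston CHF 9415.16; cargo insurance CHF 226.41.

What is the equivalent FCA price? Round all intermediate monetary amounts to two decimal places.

From CIF to FCA, the seller no longer bears: origin terminal, freight, insurance.
FCA price = 50535.20 − 677.20 − 9415.16 − 226.41 = 40216.43

FCA price: CHF 40216.43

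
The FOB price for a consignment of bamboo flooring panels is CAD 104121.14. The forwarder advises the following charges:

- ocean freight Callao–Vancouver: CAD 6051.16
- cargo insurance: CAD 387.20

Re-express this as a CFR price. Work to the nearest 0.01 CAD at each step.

CFR price: CAD 110172.30

Not relevant to the conversion: insurance — on the buyer under both terms; not part of either seller's price.
From FOB to CFR, the seller additionally bears: freight.
CFR price = 104121.14 + 6051.16 = 110172.30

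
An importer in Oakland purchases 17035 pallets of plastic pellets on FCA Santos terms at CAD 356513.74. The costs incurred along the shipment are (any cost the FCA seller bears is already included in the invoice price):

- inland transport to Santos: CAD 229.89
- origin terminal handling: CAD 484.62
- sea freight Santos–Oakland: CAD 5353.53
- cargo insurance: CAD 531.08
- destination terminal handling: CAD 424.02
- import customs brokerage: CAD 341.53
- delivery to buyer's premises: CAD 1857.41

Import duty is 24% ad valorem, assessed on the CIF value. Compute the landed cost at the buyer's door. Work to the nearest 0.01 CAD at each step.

Total landed cost: CAD 452597.84

FCA: the seller delivers export-cleared goods to the carrier; the buyer bears costs from that point.
Already in the invoice (seller's account under FCA): inland to port — exclude.
CIF value = FCA price + origin terminal + freight + insurance = 356513.74 + 484.62 + 5353.53 + 531.08 = 362882.97
Import duty = 362882.97 × 24% = 87091.91
Buyer bears: origin terminal 484.62 + freight 5353.53 + insurance 531.08 + destination terminal 424.02 + brokerage 341.53 + delivery 1857.41 + duty 87091.91 = 96084.10
Landed cost = invoice 356513.74 + 96084.10 = 452597.84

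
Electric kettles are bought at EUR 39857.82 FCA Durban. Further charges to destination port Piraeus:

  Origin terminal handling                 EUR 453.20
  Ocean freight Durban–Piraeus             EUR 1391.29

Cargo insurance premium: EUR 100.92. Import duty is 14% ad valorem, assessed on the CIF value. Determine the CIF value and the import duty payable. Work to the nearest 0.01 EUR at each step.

CIF value: EUR 41803.23; import duty: EUR 5852.45

CIF = FCA price + pre-shipment costs + freight + insurance
CIF = 39857.82 + 453.20 + 1391.29 + 100.92 = 41803.23
Import duty = 41803.23 × 14% = 5852.45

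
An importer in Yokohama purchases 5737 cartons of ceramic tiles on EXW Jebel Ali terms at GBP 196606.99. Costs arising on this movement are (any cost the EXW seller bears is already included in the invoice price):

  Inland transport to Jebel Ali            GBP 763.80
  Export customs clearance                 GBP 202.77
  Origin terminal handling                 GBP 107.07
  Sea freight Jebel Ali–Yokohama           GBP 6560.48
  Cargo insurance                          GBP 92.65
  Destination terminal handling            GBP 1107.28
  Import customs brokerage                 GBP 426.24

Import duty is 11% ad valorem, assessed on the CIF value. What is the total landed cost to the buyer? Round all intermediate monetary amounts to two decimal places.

Total landed cost: GBP 228343.99

EXW: the seller makes goods available at their premises; the buyer bears all onward costs.
CIF value = EXW price + inland to port + export clearance + origin terminal + freight + insurance = 196606.99 + 763.80 + 202.77 + 107.07 + 6560.48 + 92.65 = 204333.76
Import duty = 204333.76 × 11% = 22476.71
Buyer bears: inland to port 763.80 + export clearance 202.77 + origin terminal 107.07 + freight 6560.48 + insurance 92.65 + destination terminal 1107.28 + brokerage 426.24 + duty 22476.71 = 31737.00
Landed cost = invoice 196606.99 + 31737.00 = 228343.99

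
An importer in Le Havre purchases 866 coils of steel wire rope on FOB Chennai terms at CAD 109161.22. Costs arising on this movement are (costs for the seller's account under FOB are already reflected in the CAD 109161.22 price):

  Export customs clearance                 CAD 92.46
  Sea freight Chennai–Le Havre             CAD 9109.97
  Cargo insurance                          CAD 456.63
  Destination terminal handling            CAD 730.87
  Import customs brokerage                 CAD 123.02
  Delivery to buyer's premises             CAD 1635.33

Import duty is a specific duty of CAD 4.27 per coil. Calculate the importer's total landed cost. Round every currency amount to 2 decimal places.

Total landed cost: CAD 124914.86

FOB: the seller bears costs until goods are on board at the origin port; the buyer bears freight, insurance and all costs thereafter.
Already in the invoice (seller's account under FOB): export clearance — exclude.
CIF value = FOB price + freight + insurance = 109161.22 + 9109.97 + 456.63 = 118727.82
Import duty = 866 × 4.27 = 3697.82
Buyer bears: freight 9109.97 + insurance 456.63 + destination terminal 730.87 + brokerage 123.02 + delivery 1635.33 + duty 3697.82 = 15753.64
Landed cost = invoice 109161.22 + 15753.64 = 124914.86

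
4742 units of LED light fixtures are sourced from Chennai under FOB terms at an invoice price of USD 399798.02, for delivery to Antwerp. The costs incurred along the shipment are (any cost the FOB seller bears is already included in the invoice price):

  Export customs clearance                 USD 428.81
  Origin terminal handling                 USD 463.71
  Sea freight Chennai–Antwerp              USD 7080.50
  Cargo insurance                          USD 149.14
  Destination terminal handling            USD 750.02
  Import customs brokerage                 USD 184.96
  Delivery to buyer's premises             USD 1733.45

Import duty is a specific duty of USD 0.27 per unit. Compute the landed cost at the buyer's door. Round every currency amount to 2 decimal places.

FOB: the seller bears costs until goods are on board at the origin port; the buyer bears freight, insurance and all costs thereafter.
Already in the invoice (seller's account under FOB): export clearance, origin terminal — exclude.
CIF value = FOB price + freight + insurance = 399798.02 + 7080.50 + 149.14 = 407027.66
Import duty = 4742 × 0.27 = 1280.34
Buyer bears: freight 7080.50 + insurance 149.14 + destination terminal 750.02 + brokerage 184.96 + delivery 1733.45 + duty 1280.34 = 11178.41
Landed cost = invoice 399798.02 + 11178.41 = 410976.43

Total landed cost: USD 410976.43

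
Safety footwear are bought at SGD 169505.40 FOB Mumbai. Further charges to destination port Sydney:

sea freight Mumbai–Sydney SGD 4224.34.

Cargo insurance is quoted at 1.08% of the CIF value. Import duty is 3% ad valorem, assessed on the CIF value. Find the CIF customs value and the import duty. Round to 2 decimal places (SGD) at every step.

CIF value: SGD 175626.51; import duty: SGD 5268.80

Let C be the CIF value. C = FOB price + freight + 1.08% × C
C − 1.08% × C = 169505.40 + 4224.34
0.9892 × C = 173729.74
C = 173729.74 / 0.9892 = 175626.51
Insurance premium = 1.08% × 175626.51 = 1896.77
Import duty = 175626.51 × 3% = 5268.80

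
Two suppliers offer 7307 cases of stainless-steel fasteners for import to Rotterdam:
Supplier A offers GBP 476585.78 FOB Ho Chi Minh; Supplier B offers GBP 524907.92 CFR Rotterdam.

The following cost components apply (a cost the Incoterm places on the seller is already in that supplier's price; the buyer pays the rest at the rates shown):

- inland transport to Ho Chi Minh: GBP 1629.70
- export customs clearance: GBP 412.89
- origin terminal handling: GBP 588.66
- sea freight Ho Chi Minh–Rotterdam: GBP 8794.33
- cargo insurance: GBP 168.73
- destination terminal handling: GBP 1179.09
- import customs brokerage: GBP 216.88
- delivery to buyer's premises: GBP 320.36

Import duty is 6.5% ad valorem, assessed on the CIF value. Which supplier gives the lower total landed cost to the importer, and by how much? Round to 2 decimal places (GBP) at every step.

Supplier A (FOB):
CIF value = FOB price + freight + insurance = 476585.78 + 8794.33 + 168.73 = 485548.84
Import duty = 485548.84 × 6.5% = 31560.67
Buyer bears (A): 8794.33 + 168.73 + 1179.09 + 216.88 + 320.36 = 10679.39
Landed cost (A) = invoice 476585.78 + 10679.39 + duty 31560.67 = 518825.84
Supplier B (CFR):
CIF value = CFR price + insurance = 524907.92 + 168.73 = 525076.65
Import duty = 525076.65 × 6.5% = 34129.98
Buyer bears (B): 168.73 + 1179.09 + 216.88 + 320.36 = 1885.06
Landed cost (B) = invoice 524907.92 + 1885.06 + duty 34129.98 = 560922.96
Difference = |518825.84 − 560922.96| = 42097.12

Supplier A is cheaper by GBP 42097.12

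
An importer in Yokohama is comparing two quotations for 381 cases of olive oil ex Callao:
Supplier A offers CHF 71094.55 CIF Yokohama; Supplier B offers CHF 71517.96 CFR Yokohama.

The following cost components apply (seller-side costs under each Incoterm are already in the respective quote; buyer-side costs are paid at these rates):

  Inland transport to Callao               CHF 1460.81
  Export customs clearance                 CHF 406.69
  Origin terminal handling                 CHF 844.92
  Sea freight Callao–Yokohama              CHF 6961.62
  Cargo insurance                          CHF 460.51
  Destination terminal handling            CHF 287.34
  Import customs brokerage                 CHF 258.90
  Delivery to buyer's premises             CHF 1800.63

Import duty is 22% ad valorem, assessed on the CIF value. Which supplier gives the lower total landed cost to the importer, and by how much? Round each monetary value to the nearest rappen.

Supplier A is cheaper by CHF 1078.38

Supplier A (CIF):
The CIF price already equals the CIF value: 71094.55
Import duty = 71094.55 × 22% = 15640.80
Buyer bears (A): 287.34 + 258.90 + 1800.63 = 2346.87
Landed cost (A) = invoice 71094.55 + 2346.87 + duty 15640.80 = 89082.22
Supplier B (CFR):
CIF value = CFR price + insurance = 71517.96 + 460.51 = 71978.47
Import duty = 71978.47 × 22% = 15835.26
Buyer bears (B): 460.51 + 287.34 + 258.90 + 1800.63 = 2807.38
Landed cost (B) = invoice 71517.96 + 2807.38 + duty 15835.26 = 90160.60
Difference = |89082.22 − 90160.60| = 1078.38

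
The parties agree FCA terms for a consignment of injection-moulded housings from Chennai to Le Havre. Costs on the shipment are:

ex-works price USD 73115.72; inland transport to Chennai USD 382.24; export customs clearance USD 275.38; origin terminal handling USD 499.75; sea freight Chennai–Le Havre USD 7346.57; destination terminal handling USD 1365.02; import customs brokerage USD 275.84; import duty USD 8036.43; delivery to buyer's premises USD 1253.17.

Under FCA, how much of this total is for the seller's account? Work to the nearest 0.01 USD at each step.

Seller's account: USD 73773.34

FCA: the seller delivers export-cleared goods to the carrier; the buyer bears costs from that point.
Seller's account: goods 73115.72 + inland to port 382.24 + export clearance 275.38 = 73773.34
Buyer's account: origin terminal 499.75 + freight 7346.57 + destination terminal 1365.02 + brokerage 275.84 + duty 8036.43 + delivery 1253.17 = 18776.78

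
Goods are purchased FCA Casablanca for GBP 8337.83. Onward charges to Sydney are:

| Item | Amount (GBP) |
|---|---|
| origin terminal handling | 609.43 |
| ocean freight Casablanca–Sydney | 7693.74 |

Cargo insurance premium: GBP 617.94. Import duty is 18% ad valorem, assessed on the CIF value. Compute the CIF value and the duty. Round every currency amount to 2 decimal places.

CIF = FCA price + pre-shipment costs + freight + insurance
CIF = 8337.83 + 609.43 + 7693.74 + 617.94 = 17258.94
Import duty = 17258.94 × 18% = 3106.61

CIF value: GBP 17258.94; import duty: GBP 3106.61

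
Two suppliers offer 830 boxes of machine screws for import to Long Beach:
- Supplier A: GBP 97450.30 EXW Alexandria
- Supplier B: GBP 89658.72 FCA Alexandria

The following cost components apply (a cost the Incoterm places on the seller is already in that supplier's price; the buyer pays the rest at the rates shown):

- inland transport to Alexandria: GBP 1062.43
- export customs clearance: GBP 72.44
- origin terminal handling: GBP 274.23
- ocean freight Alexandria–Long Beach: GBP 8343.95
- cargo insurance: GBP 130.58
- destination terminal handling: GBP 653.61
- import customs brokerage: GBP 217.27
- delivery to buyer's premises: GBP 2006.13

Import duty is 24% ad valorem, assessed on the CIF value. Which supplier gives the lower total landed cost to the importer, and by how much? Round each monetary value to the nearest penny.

Supplier B is cheaper by GBP 11068.79

Supplier A (EXW):
CIF value = EXW price + inland to port + export clearance + origin terminal + freight + insurance = 97450.30 + 1062.43 + 72.44 + 274.23 + 8343.95 + 130.58 = 107333.93
Import duty = 107333.93 × 24% = 25760.14
Buyer bears (A): 1062.43 + 72.44 + 274.23 + 8343.95 + 130.58 + 653.61 + 217.27 + 2006.13 = 12760.64
Landed cost (A) = invoice 97450.30 + 12760.64 + duty 25760.14 = 135971.08
Supplier B (FCA):
CIF value = FCA price + origin terminal + freight + insurance = 89658.72 + 274.23 + 8343.95 + 130.58 = 98407.48
Import duty = 98407.48 × 24% = 23617.80
Buyer bears (B): 274.23 + 8343.95 + 130.58 + 653.61 + 217.27 + 2006.13 = 11625.77
Landed cost (B) = invoice 89658.72 + 11625.77 + duty 23617.80 = 124902.29
Difference = |135971.08 − 124902.29| = 11068.79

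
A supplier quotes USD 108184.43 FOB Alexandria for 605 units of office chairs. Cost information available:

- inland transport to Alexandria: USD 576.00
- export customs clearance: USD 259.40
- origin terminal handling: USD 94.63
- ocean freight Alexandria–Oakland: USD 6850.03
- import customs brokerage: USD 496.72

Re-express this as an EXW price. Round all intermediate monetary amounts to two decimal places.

EXW price: USD 107254.40

Not relevant to the conversion: freight, brokerage — on the buyer under both terms; not part of either seller's price.
From FOB to EXW, the seller no longer bears: inland to port, export clearance, origin terminal.
EXW price = 108184.43 − 576.00 − 259.40 − 94.63 = 107254.40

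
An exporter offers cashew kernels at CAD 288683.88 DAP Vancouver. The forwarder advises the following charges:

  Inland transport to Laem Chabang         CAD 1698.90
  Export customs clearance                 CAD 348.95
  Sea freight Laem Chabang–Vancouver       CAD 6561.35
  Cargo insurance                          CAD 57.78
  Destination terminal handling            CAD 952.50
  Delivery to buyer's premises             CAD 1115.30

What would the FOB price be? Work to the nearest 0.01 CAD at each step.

FOB price: CAD 279996.95

Not relevant to the conversion: inland to port, export clearance — on the seller under both DAP and FOB; already in the DAP price and stays in the FOB price.
From DAP to FOB, the seller no longer bears: freight, insurance, destination terminal, delivery.
FOB price = 288683.88 − 6561.35 − 57.78 − 952.50 − 1115.30 = 279996.95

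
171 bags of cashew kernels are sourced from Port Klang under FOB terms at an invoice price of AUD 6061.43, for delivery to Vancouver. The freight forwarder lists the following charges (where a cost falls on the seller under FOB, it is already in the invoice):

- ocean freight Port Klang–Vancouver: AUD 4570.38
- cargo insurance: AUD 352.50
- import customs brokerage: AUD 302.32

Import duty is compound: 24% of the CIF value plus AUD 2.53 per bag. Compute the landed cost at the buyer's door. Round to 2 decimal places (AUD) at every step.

Total landed cost: AUD 14355.49

FOB: the seller bears costs until goods are on board at the origin port; the buyer bears freight, insurance and all costs thereafter.
CIF value = FOB price + freight + insurance = 6061.43 + 4570.38 + 352.50 = 10984.31
Ad valorem component: 10984.31 × 24% = 2636.23
Specific component: 171 × 2.53 = 432.63
Import duty = 2636.23 + 432.63 = 3068.86
Buyer bears: freight 4570.38 + insurance 352.50 + brokerage 302.32 + duty 3068.86 = 8294.06
Landed cost = invoice 6061.43 + 8294.06 = 14355.49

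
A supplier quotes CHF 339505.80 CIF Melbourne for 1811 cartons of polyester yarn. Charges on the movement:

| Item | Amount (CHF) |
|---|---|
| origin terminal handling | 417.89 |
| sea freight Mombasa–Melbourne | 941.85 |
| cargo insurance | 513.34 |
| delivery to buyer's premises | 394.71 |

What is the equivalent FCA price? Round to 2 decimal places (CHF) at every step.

FCA price: CHF 337632.72

Not relevant to the conversion: delivery — on the buyer under both terms; not part of either seller's price.
From CIF to FCA, the seller no longer bears: origin terminal, freight, insurance.
FCA price = 339505.80 − 417.89 − 941.85 − 513.34 = 337632.72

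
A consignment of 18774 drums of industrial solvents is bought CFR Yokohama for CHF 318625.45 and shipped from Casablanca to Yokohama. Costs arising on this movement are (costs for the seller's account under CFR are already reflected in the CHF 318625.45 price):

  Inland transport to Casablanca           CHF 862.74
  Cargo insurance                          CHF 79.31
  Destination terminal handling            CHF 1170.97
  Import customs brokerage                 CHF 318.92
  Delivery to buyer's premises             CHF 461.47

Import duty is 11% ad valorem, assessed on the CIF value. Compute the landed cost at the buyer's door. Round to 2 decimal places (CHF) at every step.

CFR: the seller pays costs through ocean freight to the destination port, but not insurance.
Already in the invoice (seller's account under CFR): inland to port — exclude.
CIF value = CFR price + insurance = 318625.45 + 79.31 = 318704.76
Import duty = 318704.76 × 11% = 35057.52
Buyer bears: insurance 79.31 + destination terminal 1170.97 + brokerage 318.92 + delivery 461.47 + duty 35057.52 = 37088.19
Landed cost = invoice 318625.45 + 37088.19 = 355713.64

Total landed cost: CHF 355713.64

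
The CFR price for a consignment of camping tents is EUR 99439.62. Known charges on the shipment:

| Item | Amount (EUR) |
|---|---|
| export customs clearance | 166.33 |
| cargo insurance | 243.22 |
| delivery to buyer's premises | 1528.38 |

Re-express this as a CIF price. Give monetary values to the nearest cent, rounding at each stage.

CIF price: EUR 99682.84

Not relevant to the conversion: export clearance — on the seller under both CFR and CIF; already in the CFR price and stays in the CIF price. delivery — on the buyer under both terms; not part of either seller's price.
From CFR to CIF, the seller additionally bears: insurance.
CIF price = 99439.62 + 243.22 = 99682.84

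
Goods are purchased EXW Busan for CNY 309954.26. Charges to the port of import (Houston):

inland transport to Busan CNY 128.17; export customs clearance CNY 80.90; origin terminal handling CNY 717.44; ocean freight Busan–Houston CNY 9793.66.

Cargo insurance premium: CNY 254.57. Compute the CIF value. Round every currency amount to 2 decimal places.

CIF = EXW price + pre-shipment costs + freight + insurance
CIF = 309954.26 + 128.17 + 80.90 + 717.44 + 9793.66 + 254.57 = 320929.00

CIF value: CNY 320929.00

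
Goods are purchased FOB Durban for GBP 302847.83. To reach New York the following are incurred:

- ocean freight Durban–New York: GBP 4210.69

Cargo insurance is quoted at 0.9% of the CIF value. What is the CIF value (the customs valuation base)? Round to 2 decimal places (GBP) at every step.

CIF value: GBP 309847.14

Let C be the CIF value. C = FOB price + freight + 0.9% × C
C − 0.9% × C = 302847.83 + 4210.69
0.991 × C = 307058.52
C = 307058.52 / 0.991 = 309847.14
Insurance premium = 0.9% × 309847.14 = 2788.62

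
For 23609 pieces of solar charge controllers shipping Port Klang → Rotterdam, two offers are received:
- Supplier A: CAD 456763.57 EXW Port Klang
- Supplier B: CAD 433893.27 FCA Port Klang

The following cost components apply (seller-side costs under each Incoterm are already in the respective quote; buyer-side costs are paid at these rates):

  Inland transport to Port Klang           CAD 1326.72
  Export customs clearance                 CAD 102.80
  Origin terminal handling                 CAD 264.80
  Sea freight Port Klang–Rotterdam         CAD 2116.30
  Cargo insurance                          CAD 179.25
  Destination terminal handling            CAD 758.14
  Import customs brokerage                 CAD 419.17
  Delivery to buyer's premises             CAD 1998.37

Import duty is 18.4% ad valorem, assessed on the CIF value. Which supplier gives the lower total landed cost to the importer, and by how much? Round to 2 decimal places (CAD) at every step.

Supplier B is cheaper by CAD 28770.98

Supplier A (EXW):
CIF value = EXW price + inland to port + export clearance + origin terminal + freight + insurance = 456763.57 + 1326.72 + 102.80 + 264.80 + 2116.30 + 179.25 = 460753.44
Import duty = 460753.44 × 18.4% = 84778.63
Buyer bears (A): 1326.72 + 102.80 + 264.80 + 2116.30 + 179.25 + 758.14 + 419.17 + 1998.37 = 7165.55
Landed cost (A) = invoice 456763.57 + 7165.55 + duty 84778.63 = 548707.75
Supplier B (FCA):
CIF value = FCA price + origin terminal + freight + insurance = 433893.27 + 264.80 + 2116.30 + 179.25 = 436453.62
Import duty = 436453.62 × 18.4% = 80307.47
Buyer bears (B): 264.80 + 2116.30 + 179.25 + 758.14 + 419.17 + 1998.37 = 5736.03
Landed cost (B) = invoice 433893.27 + 5736.03 + duty 80307.47 = 519936.77
Difference = |548707.75 − 519936.77| = 28770.98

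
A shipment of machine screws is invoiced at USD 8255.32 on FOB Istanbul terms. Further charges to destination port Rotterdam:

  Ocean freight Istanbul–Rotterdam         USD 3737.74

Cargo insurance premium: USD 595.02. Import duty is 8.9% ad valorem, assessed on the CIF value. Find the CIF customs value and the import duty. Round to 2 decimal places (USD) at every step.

CIF = FOB price + freight + insurance
CIF = 8255.32 + 3737.74 + 595.02 = 12588.08
Import duty = 12588.08 × 8.9% = 1120.34

CIF value: USD 12588.08; import duty: USD 1120.34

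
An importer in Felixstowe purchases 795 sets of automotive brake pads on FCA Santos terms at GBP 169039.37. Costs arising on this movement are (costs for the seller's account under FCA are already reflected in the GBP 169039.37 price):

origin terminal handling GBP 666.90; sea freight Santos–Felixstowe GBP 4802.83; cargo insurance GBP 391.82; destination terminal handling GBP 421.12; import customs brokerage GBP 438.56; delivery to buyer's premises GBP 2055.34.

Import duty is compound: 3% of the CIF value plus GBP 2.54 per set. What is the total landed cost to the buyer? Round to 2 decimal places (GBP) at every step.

FCA: the seller delivers export-cleared goods to the carrier; the buyer bears costs from that point.
CIF value = FCA price + origin terminal + freight + insurance = 169039.37 + 666.90 + 4802.83 + 391.82 = 174900.92
Ad valorem component: 174900.92 × 3% = 5247.03
Specific component: 795 × 2.54 = 2019.30
Import duty = 5247.03 + 2019.30 = 7266.33
Buyer bears: origin terminal 666.90 + freight 4802.83 + insurance 391.82 + destination terminal 421.12 + brokerage 438.56 + delivery 2055.34 + duty 7266.33 = 16042.90
Landed cost = invoice 169039.37 + 16042.90 = 185082.27

Total landed cost: GBP 185082.27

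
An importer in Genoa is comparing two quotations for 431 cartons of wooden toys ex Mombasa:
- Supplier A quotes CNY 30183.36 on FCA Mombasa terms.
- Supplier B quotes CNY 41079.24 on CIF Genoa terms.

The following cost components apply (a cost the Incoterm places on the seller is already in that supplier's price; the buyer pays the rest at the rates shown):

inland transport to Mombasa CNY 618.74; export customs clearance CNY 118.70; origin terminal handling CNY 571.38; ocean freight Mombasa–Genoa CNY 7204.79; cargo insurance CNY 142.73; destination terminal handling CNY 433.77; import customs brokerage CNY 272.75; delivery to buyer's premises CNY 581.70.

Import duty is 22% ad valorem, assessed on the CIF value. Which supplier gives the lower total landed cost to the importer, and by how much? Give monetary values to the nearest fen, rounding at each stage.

Supplier A (FCA):
CIF value = FCA price + origin terminal + freight + insurance = 30183.36 + 571.38 + 7204.79 + 142.73 = 38102.26
Import duty = 38102.26 × 22% = 8382.50
Buyer bears (A): 571.38 + 7204.79 + 142.73 + 433.77 + 272.75 + 581.70 = 9207.12
Landed cost (A) = invoice 30183.36 + 9207.12 + duty 8382.50 = 47772.98
Supplier B (CIF):
The CIF price already equals the CIF value: 41079.24
Import duty = 41079.24 × 22% = 9037.43
Buyer bears (B): 433.77 + 272.75 + 581.70 = 1288.22
Landed cost (B) = invoice 41079.24 + 1288.22 + duty 9037.43 = 51404.89
Difference = |47772.98 − 51404.89| = 3631.91

Supplier A is cheaper by CNY 3631.91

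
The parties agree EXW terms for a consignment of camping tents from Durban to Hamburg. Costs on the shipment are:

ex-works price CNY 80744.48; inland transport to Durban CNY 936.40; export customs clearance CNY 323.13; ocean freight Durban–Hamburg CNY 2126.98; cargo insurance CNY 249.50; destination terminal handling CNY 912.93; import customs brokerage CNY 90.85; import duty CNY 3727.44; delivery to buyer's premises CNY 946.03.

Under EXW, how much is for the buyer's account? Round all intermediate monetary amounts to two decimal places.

EXW: the seller makes goods available at their premises; the buyer bears all onward costs.
Seller's account: goods 80744.48 = 80744.48
Buyer's account: inland to port 936.40 + export clearance 323.13 + freight 2126.98 + insurance 249.50 + destination terminal 912.93 + brokerage 90.85 + duty 3727.44 + delivery 946.03 = 9313.26

Buyer's account: CNY 9313.26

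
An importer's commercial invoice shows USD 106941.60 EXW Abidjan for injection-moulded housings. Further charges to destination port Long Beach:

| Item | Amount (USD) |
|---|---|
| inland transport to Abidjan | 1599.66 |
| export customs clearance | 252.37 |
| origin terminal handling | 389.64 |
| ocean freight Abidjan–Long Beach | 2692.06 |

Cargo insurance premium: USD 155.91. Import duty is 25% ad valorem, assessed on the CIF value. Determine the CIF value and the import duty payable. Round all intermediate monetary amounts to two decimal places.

CIF value: USD 112031.24; import duty: USD 28007.81

CIF = EXW price + pre-shipment costs + freight + insurance
CIF = 106941.60 + 1599.66 + 252.37 + 389.64 + 2692.06 + 155.91 = 112031.24
Import duty = 112031.24 × 25% = 28007.81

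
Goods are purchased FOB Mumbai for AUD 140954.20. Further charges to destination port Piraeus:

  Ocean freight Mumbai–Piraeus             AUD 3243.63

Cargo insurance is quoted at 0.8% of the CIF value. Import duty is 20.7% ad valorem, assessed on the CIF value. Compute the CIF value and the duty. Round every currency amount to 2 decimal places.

CIF value: AUD 145360.72; import duty: AUD 30089.67

Let C be the CIF value. C = FOB price + freight + 0.8% × C
C − 0.8% × C = 140954.20 + 3243.63
0.992 × C = 144197.83
C = 144197.83 / 0.992 = 145360.72
Insurance premium = 0.8% × 145360.72 = 1162.89
Import duty = 145360.72 × 20.7% = 30089.67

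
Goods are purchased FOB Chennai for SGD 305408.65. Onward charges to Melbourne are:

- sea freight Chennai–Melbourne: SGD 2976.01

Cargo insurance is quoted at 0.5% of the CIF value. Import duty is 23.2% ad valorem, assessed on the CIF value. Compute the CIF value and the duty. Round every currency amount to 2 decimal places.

CIF value: SGD 309934.33; import duty: SGD 71904.76

Let C be the CIF value. C = FOB price + freight + 0.5% × C
C − 0.5% × C = 305408.65 + 2976.01
0.995 × C = 308384.66
C = 308384.66 / 0.995 = 309934.33
Insurance premium = 0.5% × 309934.33 = 1549.67
Import duty = 309934.33 × 23.2% = 71904.76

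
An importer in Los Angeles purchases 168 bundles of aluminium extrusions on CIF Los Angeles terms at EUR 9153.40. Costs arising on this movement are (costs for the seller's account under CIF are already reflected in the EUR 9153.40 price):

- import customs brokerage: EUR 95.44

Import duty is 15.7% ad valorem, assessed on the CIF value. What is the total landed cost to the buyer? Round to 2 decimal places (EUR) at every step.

CIF: the seller pays costs through ocean freight and marine insurance to the destination port.
The CIF price already equals the CIF value: 9153.40
Import duty = 9153.40 × 15.7% = 1437.08
Buyer bears: brokerage 95.44 + duty 1437.08 = 1532.52
Landed cost = invoice 9153.40 + 1532.52 = 10685.92

Total landed cost: EUR 10685.92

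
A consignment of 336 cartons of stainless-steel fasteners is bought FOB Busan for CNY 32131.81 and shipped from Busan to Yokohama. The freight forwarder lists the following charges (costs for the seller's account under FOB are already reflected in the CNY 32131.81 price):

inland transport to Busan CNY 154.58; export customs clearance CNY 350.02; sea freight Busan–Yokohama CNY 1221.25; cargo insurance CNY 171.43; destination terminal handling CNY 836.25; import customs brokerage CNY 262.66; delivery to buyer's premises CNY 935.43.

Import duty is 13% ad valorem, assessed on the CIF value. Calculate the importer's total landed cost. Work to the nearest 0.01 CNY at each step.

FOB: the seller bears costs until goods are on board at the origin port; the buyer bears freight, insurance and all costs thereafter.
Already in the invoice (seller's account under FOB): inland to port, export clearance — exclude.
CIF value = FOB price + freight + insurance = 32131.81 + 1221.25 + 171.43 = 33524.49
Import duty = 33524.49 × 13% = 4358.18
Buyer bears: freight 1221.25 + insurance 171.43 + destination terminal 836.25 + brokerage 262.66 + delivery 935.43 + duty 4358.18 = 7785.20
Landed cost = invoice 32131.81 + 7785.20 = 39917.01

Total landed cost: CNY 39917.01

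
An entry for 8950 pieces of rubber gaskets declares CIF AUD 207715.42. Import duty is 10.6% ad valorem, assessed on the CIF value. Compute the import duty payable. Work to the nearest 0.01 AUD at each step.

Import duty = 207715.42 × 10.6% = 22017.83

Import duty: AUD 22017.83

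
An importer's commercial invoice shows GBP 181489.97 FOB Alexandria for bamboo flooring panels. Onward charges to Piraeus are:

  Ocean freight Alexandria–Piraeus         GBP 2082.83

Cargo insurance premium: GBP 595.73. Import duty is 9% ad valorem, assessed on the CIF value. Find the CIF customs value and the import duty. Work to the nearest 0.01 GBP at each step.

CIF value: GBP 184168.53; import duty: GBP 16575.17

CIF = FOB price + freight + insurance
CIF = 181489.97 + 2082.83 + 595.73 = 184168.53
Import duty = 184168.53 × 9% = 16575.17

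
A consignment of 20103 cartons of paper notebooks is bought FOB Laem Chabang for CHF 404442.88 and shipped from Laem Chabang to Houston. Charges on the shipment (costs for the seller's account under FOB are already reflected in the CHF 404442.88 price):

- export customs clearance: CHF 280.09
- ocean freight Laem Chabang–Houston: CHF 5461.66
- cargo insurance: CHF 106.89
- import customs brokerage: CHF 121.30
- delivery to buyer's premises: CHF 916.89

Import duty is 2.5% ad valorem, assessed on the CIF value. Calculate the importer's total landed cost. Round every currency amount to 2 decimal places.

FOB: the seller bears costs until goods are on board at the origin port; the buyer bears freight, insurance and all costs thereafter.
Already in the invoice (seller's account under FOB): export clearance — exclude.
CIF value = FOB price + freight + insurance = 404442.88 + 5461.66 + 106.89 = 410011.43
Import duty = 410011.43 × 2.5% = 10250.29
Buyer bears: freight 5461.66 + insurance 106.89 + brokerage 121.30 + delivery 916.89 + duty 10250.29 = 16857.03
Landed cost = invoice 404442.88 + 16857.03 = 421299.91

Total landed cost: CHF 421299.91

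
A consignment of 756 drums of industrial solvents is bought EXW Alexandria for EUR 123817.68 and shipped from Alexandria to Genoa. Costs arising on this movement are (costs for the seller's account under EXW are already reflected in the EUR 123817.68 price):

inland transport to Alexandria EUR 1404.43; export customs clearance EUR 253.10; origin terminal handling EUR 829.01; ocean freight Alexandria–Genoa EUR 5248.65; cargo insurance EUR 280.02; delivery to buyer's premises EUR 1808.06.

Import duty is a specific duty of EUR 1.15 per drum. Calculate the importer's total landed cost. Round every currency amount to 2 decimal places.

EXW: the seller makes goods available at their premises; the buyer bears all onward costs.
CIF value = EXW price + inland to port + export clearance + origin terminal + freight + insurance = 123817.68 + 1404.43 + 253.10 + 829.01 + 5248.65 + 280.02 = 131832.89
Import duty = 756 × 1.15 = 869.40
Buyer bears: inland to port 1404.43 + export clearance 253.10 + origin terminal 829.01 + freight 5248.65 + insurance 280.02 + delivery 1808.06 + duty 869.40 = 10692.67
Landed cost = invoice 123817.68 + 10692.67 = 134510.35

Total landed cost: EUR 134510.35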